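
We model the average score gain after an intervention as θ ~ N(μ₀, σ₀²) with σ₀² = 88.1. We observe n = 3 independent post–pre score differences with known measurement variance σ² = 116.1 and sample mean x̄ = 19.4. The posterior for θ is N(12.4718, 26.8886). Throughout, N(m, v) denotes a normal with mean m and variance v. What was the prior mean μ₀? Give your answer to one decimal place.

μ₀ = -3.3

The posterior mean is a precision-weighted average: μ_n = (τ₀μ₀ + τ_data·x̄)/(τ₀+τ_data), with τ₀=1/σ₀² and τ_data=n/σ².
Here τ₀ = 1/88.1 = 0.011351 and τ_data = 3/116.1 = 0.025840, so τ_n = 0.037191.
Rearranging for μ₀: μ₀ = (μ_n·τ_n − τ_data·x̄)/τ₀ = (12.4718·0.037191 − 0.025840·19.4) / 0.011351 = -0.037457/0.011351 ≈ -3.3.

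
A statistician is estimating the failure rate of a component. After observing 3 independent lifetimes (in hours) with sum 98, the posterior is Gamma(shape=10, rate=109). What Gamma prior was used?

For an exponential likelihood with a Gamma(α, β) prior on the rate, n observations with total T give posterior Gamma(α+n, β+T).
So α = 10 − 3 = 7 and β = 109 − 98 = 11.

Gamma(shape=7, rate=11)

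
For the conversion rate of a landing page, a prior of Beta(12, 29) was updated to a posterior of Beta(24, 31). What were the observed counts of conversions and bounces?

A Beta(a, b) prior with s successes and f failures in binomial data gives a Beta(a+s, b+f) posterior.
Match parameters: s=24−12=12, f=31−29=2.

12 conversions and 2 bounces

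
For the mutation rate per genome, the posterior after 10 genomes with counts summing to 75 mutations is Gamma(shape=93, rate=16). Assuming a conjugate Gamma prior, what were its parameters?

A Gamma(α, β) prior (rate parametrization) on a Poisson rate with n observations summing to S gives posterior Gamma(α+S, β+n).
So α = 93 − 75 = 18 and β = 16 − 10 = 6.

Gamma(shape=18, rate=6)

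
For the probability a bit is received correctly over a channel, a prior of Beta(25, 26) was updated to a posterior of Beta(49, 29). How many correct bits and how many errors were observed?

24 correct bits and 3 errors

A Beta(a, b) prior with s successes and f failures in binomial data gives a Beta(a+s, b+f) posterior.
Match parameters: s=49−25=24, f=29−26=3.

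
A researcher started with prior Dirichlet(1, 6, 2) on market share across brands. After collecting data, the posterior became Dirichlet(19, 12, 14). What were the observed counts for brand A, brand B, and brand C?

For a Dirichlet(α) prior with multinomial counts c, the posterior is Dirichlet(α + c) componentwise.
Counts are posterior − prior componentwise: 19−1=18, 12−6=6, 14−2=12.

counts (18, 6, 12)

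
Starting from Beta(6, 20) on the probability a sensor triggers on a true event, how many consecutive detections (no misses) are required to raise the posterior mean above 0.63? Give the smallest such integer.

k = 29

After k detections and 0 misses the posterior is Beta(6+k, 20), with mean (6+k)/(6+20+k).
Set (6+k)/(26+k) > 0.63 and solve: k > (0.63·26 − 6)/(1 − 0.63) = 28.054.
The smallest integer exceeding 28.054 is 29.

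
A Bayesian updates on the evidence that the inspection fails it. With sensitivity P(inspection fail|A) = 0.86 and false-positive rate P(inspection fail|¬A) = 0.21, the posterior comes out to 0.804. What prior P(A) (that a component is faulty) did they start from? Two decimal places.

P(A) = 0.50

In odds form, posterior odds = prior odds × likelihood ratio, so prior odds = posterior odds ÷ LR.
Posterior odds = 0.804/(1−0.804) = 4.1020. LR = 0.86/0.21 = 4.0952.
Prior odds = 4.1020/4.0952 = 1.0017, so P(A) = 1.0017/(1+1.0017) ≈ 0.50.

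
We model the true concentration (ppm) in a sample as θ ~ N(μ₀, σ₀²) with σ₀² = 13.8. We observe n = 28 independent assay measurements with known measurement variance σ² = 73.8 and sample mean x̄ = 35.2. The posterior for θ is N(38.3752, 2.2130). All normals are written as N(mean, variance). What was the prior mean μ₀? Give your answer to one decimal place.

μ₀ = 55.0

The posterior mean is a precision-weighted average: μ_n = (τ₀μ₀ + τ_data·x̄)/(τ₀+τ_data), with τ₀=1/σ₀² and τ_data=n/σ².
Here τ₀ = 1/13.8 = 0.072464 and τ_data = 28/73.8 = 0.379404, so τ_n = 0.451868.
Rearranging for μ₀: μ₀ = (μ_n·τ_n − τ_data·x̄)/τ₀ = (38.3752·0.451868 − 0.379404·35.2) / 0.072464 = 3.985504/0.072464 ≈ 55.0.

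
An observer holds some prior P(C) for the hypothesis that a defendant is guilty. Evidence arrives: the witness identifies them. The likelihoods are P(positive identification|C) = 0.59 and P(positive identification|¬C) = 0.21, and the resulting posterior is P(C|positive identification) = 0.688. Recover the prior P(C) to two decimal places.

P(C) = 0.44

Bayes' rule in odds form gives O(C|E) = O(C)·[P(E|C)/P(E|¬C)], hence O(C) = O(C|E)/LR.
Posterior odds = 0.688/(1−0.688) = 2.2051. LR = 0.59/0.21 = 2.8095.
Prior odds = 2.2051/2.8095 = 0.7849, so P(C) = 0.7849/(1+0.7849) ≈ 0.44.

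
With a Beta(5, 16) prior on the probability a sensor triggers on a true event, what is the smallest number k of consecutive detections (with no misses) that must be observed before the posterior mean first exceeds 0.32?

After k detections and 0 misses the posterior is Beta(5+k, 16), with mean (5+k)/(5+16+k).
Set (5+k)/(21+k) > 0.32 and solve: k > (0.32·21 − 5)/(1 − 0.32) = 2.529.
The smallest integer exceeding 2.529 is 3, and checking k=3: (8)/(24) = 0.3333 > 0.32.

k = 3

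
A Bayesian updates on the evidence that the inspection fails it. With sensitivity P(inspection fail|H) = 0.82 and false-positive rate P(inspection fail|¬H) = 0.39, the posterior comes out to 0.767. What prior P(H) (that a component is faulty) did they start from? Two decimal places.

P(H) = 0.61

In odds form, posterior odds = prior odds × likelihood ratio, so prior odds = posterior odds ÷ LR.
Posterior odds = 0.767/(1−0.767) = 3.2918. LR = 0.82/0.39 = 2.1026.
Prior odds = 3.2918/2.1026 = 1.5656, so P(H) = 1.5656/(1+1.5656) ≈ 0.61.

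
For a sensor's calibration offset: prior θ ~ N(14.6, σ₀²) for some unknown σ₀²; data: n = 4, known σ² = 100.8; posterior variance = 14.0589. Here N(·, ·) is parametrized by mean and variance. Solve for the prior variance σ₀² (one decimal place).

σ₀² = 31.8

For the Normal–Normal model with known σ², precisions add: τ_n = τ₀ + n/σ².
So 1/σ₀² = 1/14.0589 − 4/100.8 = 0.071129 − 0.039683 = 0.031446.
Hence σ₀² = 1/0.031446 ≈ 31.8.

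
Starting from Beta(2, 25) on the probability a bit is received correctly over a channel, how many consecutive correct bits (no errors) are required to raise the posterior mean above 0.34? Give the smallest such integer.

After k correct bits and 0 errors the posterior is Beta(2+k, 25), with mean (2+k)/(2+25+k).
Set (2+k)/(27+k) > 0.34 and solve: k > (0.34·27 − 2)/(1 − 0.34) = 10.879.
The smallest integer exceeding 10.879 is 11.

k = 11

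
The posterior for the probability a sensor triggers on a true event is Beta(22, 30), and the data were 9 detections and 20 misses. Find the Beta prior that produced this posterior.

Beta(13, 10)

Under Beta–binomial conjugacy the posterior parameters are (a+s, b+f).
Subtract the data counts: 22−9=13, 30−20=10.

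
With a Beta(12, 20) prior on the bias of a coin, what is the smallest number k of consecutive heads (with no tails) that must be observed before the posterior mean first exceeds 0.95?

k = 369

After k heads and 0 tails the posterior is Beta(12+k, 20), with mean (12+k)/(12+20+k).
Set (12+k)/(32+k) > 0.95 and solve: k > (0.95·32 − 12)/(1 − 0.95) = 368.000.
The smallest integer exceeding 368.000 is 369.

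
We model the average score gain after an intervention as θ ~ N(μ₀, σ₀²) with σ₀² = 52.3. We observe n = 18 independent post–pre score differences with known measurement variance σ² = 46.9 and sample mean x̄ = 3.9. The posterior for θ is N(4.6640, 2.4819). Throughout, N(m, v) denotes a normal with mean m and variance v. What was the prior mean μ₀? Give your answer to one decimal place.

μ₀ = 20.0

The posterior mean is a precision-weighted average: μ_n = (τ₀μ₀ + τ_data·x̄)/(τ₀+τ_data), with τ₀=1/σ₀² and τ_data=n/σ².
Here τ₀ = 1/52.3 = 0.019120 and τ_data = 18/46.9 = 0.383795, so τ_n = 0.402915.
Rearranging for μ₀: μ₀ = (μ_n·τ_n − τ_data·x̄)/τ₀ = (4.6640·0.402915 − 0.383795·3.9) / 0.019120 = 0.382395/0.019120 ≈ 20.0.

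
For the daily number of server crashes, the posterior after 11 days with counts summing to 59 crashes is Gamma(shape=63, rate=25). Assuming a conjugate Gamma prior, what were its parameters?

Gamma–Poisson conjugacy: posterior shape = α + Σxᵢ, posterior rate = β + n.
So α = 63 − 59 = 4 and β = 25 − 11 = 14.

Gamma(shape=4, rate=14)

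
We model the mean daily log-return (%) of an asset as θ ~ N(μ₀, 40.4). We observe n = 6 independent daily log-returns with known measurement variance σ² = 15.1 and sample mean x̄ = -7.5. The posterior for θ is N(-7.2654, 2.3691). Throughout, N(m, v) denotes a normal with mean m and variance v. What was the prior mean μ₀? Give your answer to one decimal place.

μ₀ = -3.5

With known observation variance, the Normal–Normal posterior has precision τ_n = τ₀ + n/σ² and mean μ_n = (τ₀μ₀ + (n/σ²)x̄)/τ_n.
Here τ₀ = 1/40.4 = 0.024752 and τ_data = 6/15.1 = 0.397351, so τ_n = 0.422103.
Rearranging for μ₀: μ₀ = (μ_n·τ_n − τ_data·x̄)/τ₀ = (-7.2654·0.422103 − 0.397351·-7.5) / 0.024752 = -0.086615/0.024752 ≈ -3.5.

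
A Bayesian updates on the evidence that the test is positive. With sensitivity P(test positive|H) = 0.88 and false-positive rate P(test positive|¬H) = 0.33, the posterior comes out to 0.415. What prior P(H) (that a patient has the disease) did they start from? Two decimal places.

P(H) = 0.21

In odds form, posterior odds = prior odds × likelihood ratio, so prior odds = posterior odds ÷ LR.
Posterior odds = 0.415/(1−0.415) = 0.7094. LR = 0.88/0.33 = 2.6667.
Prior odds = 0.7094/2.6667 = 0.2660, so P(H) = 0.2660/(1+0.2660) ≈ 0.21.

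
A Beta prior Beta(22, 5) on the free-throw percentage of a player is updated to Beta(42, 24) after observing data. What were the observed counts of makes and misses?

Under Beta–binomial conjugacy the posterior parameters are (a+s, b+f).
So s = 42 − 22 = 20 and f = 24 − 5 = 19.

20 makes and 19 misses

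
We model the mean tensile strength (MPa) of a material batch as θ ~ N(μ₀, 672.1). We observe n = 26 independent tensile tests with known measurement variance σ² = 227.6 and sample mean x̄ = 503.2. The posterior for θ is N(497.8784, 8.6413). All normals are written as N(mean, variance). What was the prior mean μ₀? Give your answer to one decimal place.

μ₀ = 89.3

The posterior mean is a precision-weighted average: μ_n = (τ₀μ₀ + τ_data·x̄)/(τ₀+τ_data), with τ₀=1/σ₀² and τ_data=n/σ².
Here τ₀ = 1/672.1 = 0.001488 and τ_data = 26/227.6 = 0.114236, so τ_n = 0.115724.
Rearranging for μ₀: μ₀ = (μ_n·τ_n − τ_data·x̄)/τ₀ = (497.8784·0.115724 − 0.114236·503.2) / 0.001488 = 0.132925/0.001488 ≈ 89.3.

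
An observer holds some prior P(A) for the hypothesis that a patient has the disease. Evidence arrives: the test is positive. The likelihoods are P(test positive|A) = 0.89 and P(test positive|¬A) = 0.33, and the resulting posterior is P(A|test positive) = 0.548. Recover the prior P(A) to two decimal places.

P(A) = 0.31

In odds form, posterior odds = prior odds × likelihood ratio, so prior odds = posterior odds ÷ LR.
Posterior odds = 0.548/(1−0.548) = 1.2124. LR = 0.89/0.33 = 2.6970.
Prior odds = 1.2124/2.6970 = 0.4495, so P(A) = 0.4495/(1+0.4495) ≈ 0.31.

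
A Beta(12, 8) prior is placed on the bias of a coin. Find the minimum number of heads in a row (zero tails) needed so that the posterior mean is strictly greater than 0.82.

After k heads and 0 tails the posterior is Beta(12+k, 8), with mean (12+k)/(12+8+k).
Set (12+k)/(20+k) > 0.82 and solve: k > (0.82·20 − 12)/(1 − 0.82) = 24.444.
The smallest integer exceeding 24.444 is 25, and checking k=25: (37)/(45) = 0.8222 > 0.82.

k = 25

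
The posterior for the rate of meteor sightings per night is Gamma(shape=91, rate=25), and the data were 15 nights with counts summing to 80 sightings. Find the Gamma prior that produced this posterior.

Gamma–Poisson conjugacy: posterior shape = α + Σxᵢ, posterior rate = β + n.
So α = 91 − 80 = 11 and β = 25 − 15 = 10.

Gamma(shape=11, rate=10)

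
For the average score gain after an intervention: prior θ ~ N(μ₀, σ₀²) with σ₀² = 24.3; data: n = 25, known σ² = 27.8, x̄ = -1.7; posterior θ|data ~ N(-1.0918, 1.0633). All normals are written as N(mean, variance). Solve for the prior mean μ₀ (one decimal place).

μ₀ = 12.2

With known observation variance, the Normal–Normal posterior has precision τ_n = τ₀ + n/σ² and mean μ_n = (τ₀μ₀ + (n/σ²)x̄)/τ_n.
Here τ₀ = 1/24.3 = 0.041152 and τ_data = 25/27.8 = 0.899281, so τ_n = 0.940433.
Rearranging for μ₀: μ₀ = (μ_n·τ_n − τ_data·x̄)/τ₀ = (-1.0918·0.940433 − 0.899281·-1.7) / 0.041152 = 0.502013/0.041152 ≈ 12.2.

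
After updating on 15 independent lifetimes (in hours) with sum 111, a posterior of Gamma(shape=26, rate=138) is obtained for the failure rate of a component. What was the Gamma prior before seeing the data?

Gamma–exponential conjugacy: posterior shape = α + n, posterior rate = β + Σtᵢ.
So α = 26 − 15 = 11 and β = 138 − 111 = 27.

Gamma(shape=11, rate=27)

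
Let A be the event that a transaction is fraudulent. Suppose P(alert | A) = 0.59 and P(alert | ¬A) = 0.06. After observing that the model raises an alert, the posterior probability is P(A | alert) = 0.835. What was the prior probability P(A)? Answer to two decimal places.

P(A) = 0.34

Bayes' rule in odds form gives O(A|E) = O(A)·[P(E|A)/P(E|¬A)], hence O(A) = O(A|E)/LR.
Posterior odds = 0.835/(1−0.835) = 5.0606. LR = 0.59/0.06 = 9.8333.
Prior odds = 5.0606/9.8333 = 0.5146, so P(A) = 0.5146/(1+0.5146) ≈ 0.34.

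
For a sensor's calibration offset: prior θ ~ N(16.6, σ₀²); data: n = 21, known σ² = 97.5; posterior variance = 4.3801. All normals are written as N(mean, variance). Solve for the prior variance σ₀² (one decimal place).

Posterior precision equals prior precision plus data precision: 1/σ_n² = 1/σ₀² + n/σ².
So 1/σ₀² = 1/4.3801 − 21/97.5 = 0.228305 − 0.215385 = 0.012920.
Hence σ₀² = 1/0.012920 ≈ 77.4.

σ₀² = 77.4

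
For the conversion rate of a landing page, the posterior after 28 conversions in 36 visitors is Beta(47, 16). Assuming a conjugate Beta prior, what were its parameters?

Beta(19, 8)

Beta is conjugate to the binomial likelihood: posterior = Beta(α+s, β+f).
Subtract the data counts: 47−28=19, 16−8=8.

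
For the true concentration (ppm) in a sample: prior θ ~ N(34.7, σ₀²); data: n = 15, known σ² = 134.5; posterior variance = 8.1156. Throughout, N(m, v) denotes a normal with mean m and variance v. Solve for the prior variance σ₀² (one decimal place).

For the Normal–Normal model with known σ², precisions add: τ_n = τ₀ + n/σ².
So 1/σ₀² = 1/8.1156 − 15/134.5 = 0.123219 − 0.111524 = 0.011695.
Hence σ₀² = 1/0.011695 ≈ 85.5.

σ₀² = 85.5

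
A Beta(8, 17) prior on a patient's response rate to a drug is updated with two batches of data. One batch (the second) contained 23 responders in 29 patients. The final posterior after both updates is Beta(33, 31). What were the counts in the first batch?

Sequential conjugate updates are equivalent to a single update on the pooled data, so total successes = posterior α − prior α and total failures = posterior β − prior β.
Total across both batches: 33−8=25 responders, 31−17=14 non-responders.
Subtract the second batch: 25−23=2 responders and 14−6=8 non-responders.

2 responders and 8 non-responders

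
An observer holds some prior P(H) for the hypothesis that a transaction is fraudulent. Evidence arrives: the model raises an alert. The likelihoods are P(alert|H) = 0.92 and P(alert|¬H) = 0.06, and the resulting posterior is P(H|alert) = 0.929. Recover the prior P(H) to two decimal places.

In odds form, posterior odds = prior odds × likelihood ratio, so prior odds = posterior odds ÷ LR.
Posterior odds = 0.929/(1−0.929) = 13.0845. LR = 0.92/0.06 = 15.3333.
Prior odds = 13.0845/15.3333 = 0.8533, so P(H) = 0.8533/(1+0.8533) ≈ 0.46.

P(H) = 0.46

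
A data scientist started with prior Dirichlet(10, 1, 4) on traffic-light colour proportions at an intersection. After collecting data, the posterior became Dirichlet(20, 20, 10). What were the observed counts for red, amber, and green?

For a Dirichlet(α) prior with multinomial counts c, the posterior is Dirichlet(α + c) componentwise.
Counts are posterior − prior componentwise: 20−10=10, 20−1=19, 10−4=6.

counts (10, 19, 6)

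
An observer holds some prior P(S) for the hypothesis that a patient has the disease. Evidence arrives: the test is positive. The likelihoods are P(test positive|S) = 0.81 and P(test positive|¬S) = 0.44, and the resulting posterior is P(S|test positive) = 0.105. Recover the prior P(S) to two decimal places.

P(S) = 0.06

In odds form, posterior odds = prior odds × likelihood ratio, so prior odds = posterior odds ÷ LR.
Posterior odds = 0.105/(1−0.105) = 0.1173. LR = 0.81/0.44 = 1.8409.
Prior odds = 0.1173/1.8409 = 0.0637, so P(S) = 0.0637/(1+0.0637) ≈ 0.06.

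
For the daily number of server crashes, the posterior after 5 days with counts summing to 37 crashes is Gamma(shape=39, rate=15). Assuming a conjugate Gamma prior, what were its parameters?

Gamma(shape=2, rate=10)

A Gamma(α, β) prior (rate parametrization) on a Poisson rate with n observations summing to S gives posterior Gamma(α+S, β+n).
So α = 39 − 37 = 2 and β = 15 − 5 = 10.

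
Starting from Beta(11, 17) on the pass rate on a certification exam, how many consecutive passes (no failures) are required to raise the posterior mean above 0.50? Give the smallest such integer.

k = 7

After k passes and 0 failures the posterior is Beta(11+k, 17), with mean (11+k)/(11+17+k).
Set (11+k)/(28+k) > 0.50 and solve: k > (0.50·28 − 11)/(1 − 0.50) = 6.000.
The smallest integer exceeding 6.000 is 7, and checking k=7: (18)/(35) = 0.5143 > 0.50.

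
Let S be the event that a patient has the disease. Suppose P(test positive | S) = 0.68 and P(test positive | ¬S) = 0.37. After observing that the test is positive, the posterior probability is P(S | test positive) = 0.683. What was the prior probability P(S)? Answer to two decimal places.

In odds form, posterior odds = prior odds × likelihood ratio, so prior odds = posterior odds ÷ LR.
Posterior odds = 0.683/(1−0.683) = 2.1546. LR = 0.68/0.37 = 1.8378.
Prior odds = 2.1546/1.8378 = 1.1724, so P(S) = 1.1724/(1+1.1724) ≈ 0.54.

P(S) = 0.54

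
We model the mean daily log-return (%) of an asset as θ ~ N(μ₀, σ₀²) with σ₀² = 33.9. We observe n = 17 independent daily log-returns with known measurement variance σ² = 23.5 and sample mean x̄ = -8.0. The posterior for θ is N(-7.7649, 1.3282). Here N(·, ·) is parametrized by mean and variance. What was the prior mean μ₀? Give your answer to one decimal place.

μ₀ = -2.0

With known observation variance, the Normal–Normal posterior has precision τ_n = τ₀ + n/σ² and mean μ_n = (τ₀μ₀ + (n/σ²)x̄)/τ_n.
Here τ₀ = 1/33.9 = 0.029499 and τ_data = 17/23.5 = 0.723404, so τ_n = 0.752903.
Rearranging for μ₀: μ₀ = (μ_n·τ_n − τ_data·x̄)/τ₀ = (-7.7649·0.752903 − 0.723404·-8.0) / 0.029499 = -0.058985/0.029499 ≈ -2.0.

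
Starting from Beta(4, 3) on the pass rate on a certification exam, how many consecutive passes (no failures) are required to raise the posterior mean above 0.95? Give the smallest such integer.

k = 54

After k passes and 0 failures the posterior is Beta(4+k, 3), with mean (4+k)/(4+3+k).
Set (4+k)/(7+k) > 0.95 and solve: k > (0.95·7 − 4)/(1 − 0.95) = 53.000.
The smallest integer exceeding 53.000 is 54.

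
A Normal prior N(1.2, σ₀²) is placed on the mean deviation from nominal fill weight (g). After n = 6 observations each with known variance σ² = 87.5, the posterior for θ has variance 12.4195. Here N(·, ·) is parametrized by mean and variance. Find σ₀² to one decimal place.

For the Normal–Normal model with known σ², precisions add: τ_n = τ₀ + n/σ².
So 1/σ₀² = 1/12.4195 − 6/87.5 = 0.080519 − 0.068571 = 0.011948.
Hence σ₀² = 1/0.011948 ≈ 83.7.

σ₀² = 83.7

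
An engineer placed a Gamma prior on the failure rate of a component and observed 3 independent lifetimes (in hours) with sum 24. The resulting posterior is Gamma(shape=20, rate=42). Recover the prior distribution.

Gamma–exponential conjugacy: posterior shape = α + n, posterior rate = β + Σtᵢ.
So α = 20 − 3 = 17 and β = 42 − 24 = 18.

Gamma(shape=17, rate=18)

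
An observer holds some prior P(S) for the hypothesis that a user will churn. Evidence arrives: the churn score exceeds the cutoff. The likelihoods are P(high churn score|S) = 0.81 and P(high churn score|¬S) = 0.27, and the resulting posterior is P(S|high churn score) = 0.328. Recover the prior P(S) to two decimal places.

P(S) = 0.14

In odds form, posterior odds = prior odds × likelihood ratio, so prior odds = posterior odds ÷ LR.
Posterior odds = 0.328/(1−0.328) = 0.4881. LR = 0.81/0.27 = 3.0000.
Prior odds = 0.4881/3.0000 = 0.1627, so P(S) = 0.1627/(1+0.1627) ≈ 0.14.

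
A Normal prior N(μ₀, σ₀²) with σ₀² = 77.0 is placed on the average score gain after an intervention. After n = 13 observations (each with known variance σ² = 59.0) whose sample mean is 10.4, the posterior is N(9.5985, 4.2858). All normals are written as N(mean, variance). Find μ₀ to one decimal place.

The posterior mean is a precision-weighted average: μ_n = (τ₀μ₀ + τ_data·x̄)/(τ₀+τ_data), with τ₀=1/σ₀² and τ_data=n/σ².
Here τ₀ = 1/77.0 = 0.012987 and τ_data = 13/59.0 = 0.220339, so τ_n = 0.233326.
Rearranging for μ₀: μ₀ = (μ_n·τ_n − τ_data·x̄)/τ₀ = (9.5985·0.233326 − 0.220339·10.4) / 0.012987 = -0.051946/0.012987 ≈ -4.0.

μ₀ = -4.0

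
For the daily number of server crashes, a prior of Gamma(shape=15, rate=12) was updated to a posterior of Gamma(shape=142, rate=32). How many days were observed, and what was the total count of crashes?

Gamma–Poisson conjugacy: posterior shape = α + Σxᵢ, posterior rate = β + n.
Matching: Σxᵢ = 142 − 15 = 127 and n = 32 − 12 = 20.

n = 20 days with total 127 crashes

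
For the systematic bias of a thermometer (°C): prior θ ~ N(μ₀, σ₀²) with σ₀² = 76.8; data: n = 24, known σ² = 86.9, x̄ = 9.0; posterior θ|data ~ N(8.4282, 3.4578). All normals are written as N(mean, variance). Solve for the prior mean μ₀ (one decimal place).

μ₀ = -3.7

The posterior mean is a precision-weighted average: μ_n = (τ₀μ₀ + τ_data·x̄)/(τ₀+τ_data), with τ₀=1/σ₀² and τ_data=n/σ².
Here τ₀ = 1/76.8 = 0.013021 and τ_data = 24/86.9 = 0.276180, so τ_n = 0.289201.
Rearranging for μ₀: μ₀ = (μ_n·τ_n − τ_data·x̄)/τ₀ = (8.4282·0.289201 − 0.276180·9.0) / 0.013021 = -0.048176/0.013021 ≈ -3.7.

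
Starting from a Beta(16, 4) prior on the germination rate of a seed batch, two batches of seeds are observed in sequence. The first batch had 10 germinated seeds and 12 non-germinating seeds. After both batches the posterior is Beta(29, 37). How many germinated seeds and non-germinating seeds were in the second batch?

3 germinated seeds and 21 non-germinating seeds

Because Beta–binomial updating is additive in the counts, the combined data contributed (α_post−α_prior, β_post−β_prior) successes and failures.
Total across both batches: 29−16=13 germinated seeds, 37−4=33 non-germinating seeds.
Subtract the first batch: 13−10=3 germinated seeds and 33−12=21 non-germinating seeds.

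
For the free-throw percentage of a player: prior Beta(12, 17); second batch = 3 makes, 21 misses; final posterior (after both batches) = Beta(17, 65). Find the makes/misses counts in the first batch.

2 makes and 27 misses

Because Beta–binomial updating is additive in the counts, the combined data contributed (α_post−α_prior, β_post−β_prior) successes and failures.
Total across both batches: 17−12=5 makes, 65−17=48 misses.
Subtract the second batch: 5−3=2 makes and 48−21=27 misses.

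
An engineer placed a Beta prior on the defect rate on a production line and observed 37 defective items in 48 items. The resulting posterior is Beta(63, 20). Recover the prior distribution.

Under Beta–binomial conjugacy the posterior parameters are (α+s, β+f).
Subtract the data counts: 63−37=26, 20−11=9.

Beta(26, 9)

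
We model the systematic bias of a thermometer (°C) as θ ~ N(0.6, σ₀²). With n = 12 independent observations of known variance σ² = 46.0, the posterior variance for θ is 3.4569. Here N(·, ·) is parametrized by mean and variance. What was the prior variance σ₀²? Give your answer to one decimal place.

For the Normal–Normal model with known σ², precisions add: τ_n = τ₀ + n/σ².
So 1/σ₀² = 1/3.4569 − 12/46.0 = 0.289277 − 0.260870 = 0.028407.
Hence σ₀² = 1/0.028407 ≈ 35.2.

σ₀² = 35.2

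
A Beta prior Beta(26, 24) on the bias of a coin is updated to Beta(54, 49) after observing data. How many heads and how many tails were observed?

Beta is conjugate to the binomial likelihood: posterior = Beta(a+s, b+f).
So s = 54 − 26 = 28 and f = 49 − 24 = 25.

28 heads and 25 tails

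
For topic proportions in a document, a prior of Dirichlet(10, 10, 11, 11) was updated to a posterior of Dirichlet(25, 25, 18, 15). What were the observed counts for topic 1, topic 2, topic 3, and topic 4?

For a Dirichlet(α) prior with multinomial counts c, the posterior is Dirichlet(α + c) componentwise.
Counts are posterior − prior componentwise: 25−10=15, 25−10=15, 18−11=7, 15−11=4.

counts (15, 15, 7, 4)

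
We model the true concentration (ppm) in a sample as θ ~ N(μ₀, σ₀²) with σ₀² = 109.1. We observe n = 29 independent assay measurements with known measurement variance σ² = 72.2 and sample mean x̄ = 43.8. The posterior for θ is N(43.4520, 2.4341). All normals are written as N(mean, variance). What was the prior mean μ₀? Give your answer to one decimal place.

μ₀ = 28.2

With known observation variance, the Normal–Normal posterior has precision τ_n = τ₀ + n/σ² and mean μ_n = (τ₀μ₀ + (n/σ²)x̄)/τ_n.
Here τ₀ = 1/109.1 = 0.009166 and τ_data = 29/72.2 = 0.401662, so τ_n = 0.410828.
Rearranging for μ₀: μ₀ = (μ_n·τ_n − τ_data·x̄)/τ₀ = (43.4520·0.410828 − 0.401662·43.8) / 0.009166 = 0.258503/0.009166 ≈ 28.2.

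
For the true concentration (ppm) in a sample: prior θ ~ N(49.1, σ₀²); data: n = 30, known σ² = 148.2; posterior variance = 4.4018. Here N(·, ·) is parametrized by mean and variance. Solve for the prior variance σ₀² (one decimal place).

Posterior precision equals prior precision plus data precision: 1/σ_n² = 1/σ₀² + n/σ².
So 1/σ₀² = 1/4.4018 − 30/148.2 = 0.227180 − 0.202429 = 0.024751.
Hence σ₀² = 1/0.024751 ≈ 40.4.

σ₀² = 40.4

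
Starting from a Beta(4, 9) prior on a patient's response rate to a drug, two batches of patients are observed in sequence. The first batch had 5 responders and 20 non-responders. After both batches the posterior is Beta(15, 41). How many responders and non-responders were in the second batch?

6 responders and 12 non-responders

Sequential conjugate updates are equivalent to a single update on the pooled data, so total successes = posterior α − prior α and total failures = posterior β − prior β.
Total across both batches: 15−4=11 responders, 41−9=32 non-responders.
Subtract the first batch: 11−5=6 responders and 32−20=12 non-responders.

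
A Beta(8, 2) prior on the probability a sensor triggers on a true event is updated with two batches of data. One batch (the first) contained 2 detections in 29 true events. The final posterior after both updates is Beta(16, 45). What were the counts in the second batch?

Because Beta–binomial updating is additive in the counts, the combined data contributed (α_post−α_prior, β_post−β_prior) successes and failures.
Total across both batches: 16−8=8 detections, 45−2=43 misses.
Subtract the first batch: 8−2=6 detections and 43−27=16 misses.

6 detections and 16 misses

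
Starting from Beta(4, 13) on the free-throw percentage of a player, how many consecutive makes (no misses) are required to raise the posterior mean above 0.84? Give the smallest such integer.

k = 65

After k makes and 0 misses the posterior is Beta(4+k, 13), with mean (4+k)/(4+13+k).
Set (4+k)/(17+k) > 0.84 and solve: k > (0.84·17 − 4)/(1 − 0.84) = 64.250.
The smallest integer exceeding 64.250 is 65.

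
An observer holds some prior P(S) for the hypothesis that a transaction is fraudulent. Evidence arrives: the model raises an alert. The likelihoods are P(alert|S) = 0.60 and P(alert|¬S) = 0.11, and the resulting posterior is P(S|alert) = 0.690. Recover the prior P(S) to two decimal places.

P(S) = 0.29

In odds form, posterior odds = prior odds × likelihood ratio, so prior odds = posterior odds ÷ LR.
Posterior odds = 0.690/(1−0.690) = 2.2258. LR = 0.60/0.11 = 5.4545.
Prior odds = 2.2258/5.4545 = 0.4081, so P(S) = 0.4081/(1+0.4081) ≈ 0.29.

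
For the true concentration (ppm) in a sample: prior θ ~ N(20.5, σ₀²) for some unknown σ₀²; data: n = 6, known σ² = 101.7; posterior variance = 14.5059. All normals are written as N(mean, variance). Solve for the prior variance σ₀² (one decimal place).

For the Normal–Normal model with known σ², precisions add: τ_n = τ₀ + n/σ².
So 1/σ₀² = 1/14.5059 − 6/101.7 = 0.068937 − 0.058997 = 0.009940.
Hence σ₀² = 1/0.009940 ≈ 100.6.

σ₀² = 100.6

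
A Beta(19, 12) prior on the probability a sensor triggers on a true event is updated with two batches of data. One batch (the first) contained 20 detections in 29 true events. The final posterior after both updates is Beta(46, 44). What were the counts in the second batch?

7 detections and 23 misses

Sequential conjugate updates are equivalent to a single update on the pooled data, so total successes = posterior α − prior α and total failures = posterior β − prior β.
Total across both batches: 46−19=27 detections, 44−12=32 misses.
Subtract the first batch: 27−20=7 detections and 32−9=23 misses.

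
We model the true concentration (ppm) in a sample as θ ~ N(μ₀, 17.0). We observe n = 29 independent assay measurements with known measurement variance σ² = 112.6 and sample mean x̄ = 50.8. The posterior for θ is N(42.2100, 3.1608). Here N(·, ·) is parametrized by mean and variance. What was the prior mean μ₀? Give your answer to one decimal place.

μ₀ = 4.6

With known observation variance, the Normal–Normal posterior has precision τ_n = τ₀ + n/σ² and mean μ_n = (τ₀μ₀ + (n/σ²)x̄)/τ_n.
Here τ₀ = 1/17.0 = 0.058824 and τ_data = 29/112.6 = 0.257549, so τ_n = 0.316373.
Rearranging for μ₀: μ₀ = (μ_n·τ_n − τ_data·x̄)/τ₀ = (42.2100·0.316373 − 0.257549·50.8) / 0.058824 = 0.270615/0.058824 ≈ 4.6.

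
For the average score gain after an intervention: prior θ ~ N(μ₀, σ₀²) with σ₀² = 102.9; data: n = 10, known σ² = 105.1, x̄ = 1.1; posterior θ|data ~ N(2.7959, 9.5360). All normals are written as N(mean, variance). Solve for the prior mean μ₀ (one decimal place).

μ₀ = 19.4

With known observation variance, the Normal–Normal posterior has precision τ_n = τ₀ + n/σ² and mean μ_n = (τ₀μ₀ + (n/σ²)x̄)/τ_n.
Here τ₀ = 1/102.9 = 0.009718 and τ_data = 10/105.1 = 0.095147, so τ_n = 0.104865.
Rearranging for μ₀: μ₀ = (μ_n·τ_n − τ_data·x̄)/τ₀ = (2.7959·0.104865 − 0.095147·1.1) / 0.009718 = 0.188530/0.009718 ≈ 19.4.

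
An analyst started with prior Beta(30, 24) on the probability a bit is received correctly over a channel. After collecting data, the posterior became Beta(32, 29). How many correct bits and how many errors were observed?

Under Beta–binomial conjugacy the posterior parameters are (a+s, b+f).
Match parameters: s=32−30=2, f=29−24=5.

2 correct bits and 5 errors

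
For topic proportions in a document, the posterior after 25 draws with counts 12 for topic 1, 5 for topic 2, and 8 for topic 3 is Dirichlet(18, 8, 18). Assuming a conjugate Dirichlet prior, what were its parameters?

Dirichlet(6, 3, 10)

For a Dirichlet(α) prior with multinomial counts c, the posterior is Dirichlet(α + c) componentwise.
Subtract each count from the matching posterior parameter: 18−12=6, 8−5=3, 18−8=10.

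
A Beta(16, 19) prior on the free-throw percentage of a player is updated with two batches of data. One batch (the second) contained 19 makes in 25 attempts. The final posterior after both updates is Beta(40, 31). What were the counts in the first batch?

5 makes and 6 misses

Sequential conjugate updates are equivalent to a single update on the pooled data, so total successes = posterior α − prior α and total failures = posterior β − prior β.
Total across both batches: 40−16=24 makes, 31−19=12 misses.
Subtract the second batch: 24−19=5 makes and 12−6=6 misses.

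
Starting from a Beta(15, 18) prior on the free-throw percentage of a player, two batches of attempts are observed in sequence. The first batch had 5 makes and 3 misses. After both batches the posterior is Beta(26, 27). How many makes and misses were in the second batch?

Because Beta–binomial updating is additive in the counts, the combined data contributed (α_post−α_prior, β_post−β_prior) successes and failures.
Total across both batches: 26−15=11 makes, 27−18=9 misses.
Subtract the first batch: 11−5=6 makes and 9−3=6 misses.

6 makes and 6 misses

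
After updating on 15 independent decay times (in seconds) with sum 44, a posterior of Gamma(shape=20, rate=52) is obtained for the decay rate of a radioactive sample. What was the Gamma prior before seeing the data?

For an exponential likelihood with a Gamma(α, β) prior on the rate, n observations with total T give posterior Gamma(α+n, β+T).
So α = 20 − 15 = 5 and β = 52 − 44 = 8.

Gamma(shape=5, rate=8)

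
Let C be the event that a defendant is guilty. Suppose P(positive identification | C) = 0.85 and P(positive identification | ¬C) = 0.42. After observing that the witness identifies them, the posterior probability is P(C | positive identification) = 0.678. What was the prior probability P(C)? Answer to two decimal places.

Bayes' rule in odds form gives O(C|E) = O(C)·[P(E|C)/P(E|¬C)], hence O(C) = O(C|E)/LR.
Posterior odds = 0.678/(1−0.678) = 2.1056. LR = 0.85/0.42 = 2.0238.
Prior odds = 2.1056/2.0238 = 1.0404, so P(C) = 1.0404/(1+1.0404) ≈ 0.51.

P(C) = 0.51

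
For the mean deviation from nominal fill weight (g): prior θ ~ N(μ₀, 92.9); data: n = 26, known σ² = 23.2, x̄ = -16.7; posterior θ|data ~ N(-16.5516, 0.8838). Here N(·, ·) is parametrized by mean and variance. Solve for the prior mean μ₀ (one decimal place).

The posterior mean is a precision-weighted average: μ_n = (τ₀μ₀ + τ_data·x̄)/(τ₀+τ_data), with τ₀=1/σ₀² and τ_data=n/σ².
Here τ₀ = 1/92.9 = 0.010764 and τ_data = 26/23.2 = 1.120690, so τ_n = 1.131454.
Rearranging for μ₀: μ₀ = (μ_n·τ_n − τ_data·x̄)/τ₀ = (-16.5516·1.131454 − 1.120690·-16.7) / 0.010764 = -0.011851/0.010764 ≈ -1.1.

μ₀ = -1.1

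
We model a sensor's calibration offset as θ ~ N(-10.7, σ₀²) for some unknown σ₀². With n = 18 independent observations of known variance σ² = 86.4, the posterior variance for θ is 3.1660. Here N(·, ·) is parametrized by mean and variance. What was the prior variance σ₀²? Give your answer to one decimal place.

For the Normal–Normal model with known σ², precisions add: τ_n = τ₀ + n/σ².
So 1/σ₀² = 1/3.1660 − 18/86.4 = 0.315856 − 0.208333 = 0.107523.
Hence σ₀² = 1/0.107523 ≈ 9.3.

σ₀² = 9.3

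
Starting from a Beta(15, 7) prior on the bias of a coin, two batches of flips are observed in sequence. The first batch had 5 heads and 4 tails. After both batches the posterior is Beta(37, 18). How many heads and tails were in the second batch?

Because Beta–binomial updating is additive in the counts, the combined data contributed (α_post−α_prior, β_post−β_prior) successes and failures.
Total across both batches: 37−15=22 heads, 18−7=11 tails.
Subtract the first batch: 22−5=17 heads and 11−4=7 tails.

17 heads and 7 tails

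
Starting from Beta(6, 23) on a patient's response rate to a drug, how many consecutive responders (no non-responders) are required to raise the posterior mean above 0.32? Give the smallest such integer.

After k responders and 0 non-responders the posterior is Beta(6+k, 23), with mean (6+k)/(6+23+k).
Set (6+k)/(29+k) > 0.32 and solve: k > (0.32·29 − 6)/(1 − 0.32) = 4.824.
The smallest integer exceeding 4.824 is 5.

k = 5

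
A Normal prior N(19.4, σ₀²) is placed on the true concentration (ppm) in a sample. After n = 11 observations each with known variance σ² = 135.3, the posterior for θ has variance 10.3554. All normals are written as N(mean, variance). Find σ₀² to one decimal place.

σ₀² = 65.5

For the Normal–Normal model with known σ², precisions add: τ_n = τ₀ + n/σ².
So 1/σ₀² = 1/10.3554 − 11/135.3 = 0.096568 − 0.081301 = 0.015267.
Hence σ₀² = 1/0.015267 ≈ 65.5.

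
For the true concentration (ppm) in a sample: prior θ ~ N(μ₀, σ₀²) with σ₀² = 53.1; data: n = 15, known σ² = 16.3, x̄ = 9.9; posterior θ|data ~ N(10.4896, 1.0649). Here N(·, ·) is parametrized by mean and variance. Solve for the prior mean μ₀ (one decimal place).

With known observation variance, the Normal–Normal posterior has precision τ_n = τ₀ + n/σ² and mean μ_n = (τ₀μ₀ + (n/σ²)x̄)/τ_n.
Here τ₀ = 1/53.1 = 0.018832 and τ_data = 15/16.3 = 0.920245, so τ_n = 0.939077.
Rearranging for μ₀: μ₀ = (μ_n·τ_n − τ_data·x̄)/τ₀ = (10.4896·0.939077 − 0.920245·9.9) / 0.018832 = 0.740117/0.018832 ≈ 39.3.

μ₀ = 39.3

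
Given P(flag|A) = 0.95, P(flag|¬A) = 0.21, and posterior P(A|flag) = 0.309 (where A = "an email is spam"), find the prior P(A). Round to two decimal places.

Bayes' rule in odds form gives O(A|E) = O(A)·[P(E|A)/P(E|¬A)], hence O(A) = O(A|E)/LR.
Posterior odds = 0.309/(1−0.309) = 0.4472. LR = 0.95/0.21 = 4.5238.
Prior odds = 0.4472/4.5238 = 0.0989, so P(A) = 0.0989/(1+0.0989) ≈ 0.09.

P(A) = 0.09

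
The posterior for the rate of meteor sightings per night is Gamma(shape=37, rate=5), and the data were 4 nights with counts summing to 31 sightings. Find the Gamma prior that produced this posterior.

A Gamma(α, β) prior (rate parametrization) on a Poisson rate with n observations summing to S gives posterior Gamma(α+S, β+n).
So α = 37 − 31 = 6 and β = 5 − 4 = 1.

Gamma(shape=6, rate=1)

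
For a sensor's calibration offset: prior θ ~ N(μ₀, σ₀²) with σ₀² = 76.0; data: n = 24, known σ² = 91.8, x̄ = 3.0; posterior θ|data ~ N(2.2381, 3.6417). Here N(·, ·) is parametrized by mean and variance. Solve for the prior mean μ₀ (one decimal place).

With known observation variance, the Normal–Normal posterior has precision τ_n = τ₀ + n/σ² and mean μ_n = (τ₀μ₀ + (n/σ²)x̄)/τ_n.
Here τ₀ = 1/76.0 = 0.013158 and τ_data = 24/91.8 = 0.261438, so τ_n = 0.274596.
Rearranging for μ₀: μ₀ = (μ_n·τ_n − τ_data·x̄)/τ₀ = (2.2381·0.274596 − 0.261438·3.0) / 0.013158 = -0.169741/0.013158 ≈ -12.9.

μ₀ = -12.9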